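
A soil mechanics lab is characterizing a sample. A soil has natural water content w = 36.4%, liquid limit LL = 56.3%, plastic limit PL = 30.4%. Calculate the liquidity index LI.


First compute the plasticity index:
PI = LL - PL = 56.3 - 30.4 = 25.9
Then compute the liquidity index:
LI = (w - PL) / PI
LI = (36.4 - 30.4) / 25.9
LI = 0.232


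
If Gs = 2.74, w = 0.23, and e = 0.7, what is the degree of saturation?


Using S = Gs * w / e
S = 2.74 * 0.23 / 0.7
S = 0.9003


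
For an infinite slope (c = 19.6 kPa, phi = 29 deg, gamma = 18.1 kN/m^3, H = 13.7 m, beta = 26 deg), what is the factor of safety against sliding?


Result: 1.337

Derivation:
Using Fs = c / (gamma*H*sin(beta)*cos(beta)) + tan(phi)/tan(beta)
Cohesion contribution = 19.6 / (18.1*13.7*sin(26)*cos(26))
Cohesion contribution = 0.200611
Friction contribution = tan(29)/tan(26) = 1.1365
Fs = 0.200611 + 1.1365
Fs = 1.337


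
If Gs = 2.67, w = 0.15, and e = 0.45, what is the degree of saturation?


Using S = Gs * w / e
S = 2.67 * 0.15 / 0.45
S = 0.89


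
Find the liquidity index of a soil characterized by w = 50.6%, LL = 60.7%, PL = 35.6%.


First compute the plasticity index:
PI = LL - PL = 60.7 - 35.6 = 25.1
Then compute the liquidity index:
LI = (w - PL) / PI
LI = (50.6 - 35.6) / 25.1
LI = 0.598


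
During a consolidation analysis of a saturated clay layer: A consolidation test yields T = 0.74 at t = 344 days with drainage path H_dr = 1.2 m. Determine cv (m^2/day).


Using cv = T * H_dr^2 / t
H_dr^2 = 1.2^2 = 1.44
cv = 0.74 * 1.44 / 344
cv = 0.0031 m^2/day


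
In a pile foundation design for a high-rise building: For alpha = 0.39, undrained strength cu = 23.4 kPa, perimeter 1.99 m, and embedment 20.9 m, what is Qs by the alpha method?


Using Qs = alpha * cu * perimeter * L
Qs = 0.39 * 23.4 * 1.99 * 20.9
Qs = 379.56 kN


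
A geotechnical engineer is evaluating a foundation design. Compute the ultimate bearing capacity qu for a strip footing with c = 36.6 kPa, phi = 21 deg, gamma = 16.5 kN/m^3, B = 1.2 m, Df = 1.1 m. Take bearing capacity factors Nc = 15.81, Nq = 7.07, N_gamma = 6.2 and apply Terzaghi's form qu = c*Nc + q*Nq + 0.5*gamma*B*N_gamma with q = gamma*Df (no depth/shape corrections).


Compute qu = c*Nc + gamma*Df*Nq + 0.5*gamma*B*N_gamma
Term 1: 36.6 * 15.81 = 578.646
Term 2: 16.5 * 1.1 * 7.07 = 128.3205
Term 3: 0.5 * 16.5 * 1.2 * 6.2 = 61.38
qu = 578.646 + 128.3205 + 61.38
qu = 768.35 kPa


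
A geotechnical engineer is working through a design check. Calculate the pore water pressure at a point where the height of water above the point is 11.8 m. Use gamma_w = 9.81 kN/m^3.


Using u = gamma_w * h_w
u = 9.81 * 11.8
u = 115.76 kPa


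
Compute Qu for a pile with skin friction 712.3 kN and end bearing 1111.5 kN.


Result: 1823.8 kN

Derivation:
Using Qu = Qf + Qb
Qu = 712.3 + 1111.5
Qu = 1823.8 kN


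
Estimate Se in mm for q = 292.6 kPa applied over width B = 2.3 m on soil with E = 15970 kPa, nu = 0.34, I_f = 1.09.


Result: 40.623 mm

Derivation:
Using Se = q * B * (1 - nu^2) * I_f / E
1 - nu^2 = 1 - 0.34^2 = 0.8844
Se = 292.6 * 2.3 * 0.8844 * 1.09 / 15970
Se = 0.040623 m
Convert to mm: Se = 0.040623 * 1000 = 40.623 mm


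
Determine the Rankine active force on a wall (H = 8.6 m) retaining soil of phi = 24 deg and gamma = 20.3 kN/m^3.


Compute active earth pressure coefficient:
Ka = tan^2(45 - phi/2) = tan^2(33.0) = 0.42173
Compute active force:
Pa = 0.5 * Ka * gamma * H^2
Pa = 0.5 * 0.42173 * 20.3 * 8.6^2
Pa = 316.59 kN/m


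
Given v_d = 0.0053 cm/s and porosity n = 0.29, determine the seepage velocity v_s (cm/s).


Using v_s = v_d / n
v_s = 0.0053 / 0.29
v_s = 0.01828 cm/s


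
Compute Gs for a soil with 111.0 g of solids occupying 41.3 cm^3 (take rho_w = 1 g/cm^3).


Using Gs = m_s / (V_s * rho_w)
Since rho_w = 1 g/cm^3:
Gs = 111.0 / 41.3
Gs = 2.688


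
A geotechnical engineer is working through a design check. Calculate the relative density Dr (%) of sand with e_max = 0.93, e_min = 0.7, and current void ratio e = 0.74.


Result: 82.61 %

Derivation:
Using Dr = (e_max - e) / (e_max - e_min) * 100
e_max - e = 0.93 - 0.74 = 0.19
e_max - e_min = 0.93 - 0.7 = 0.23
Dr = 0.19 / 0.23 * 100
Dr = 82.61 %


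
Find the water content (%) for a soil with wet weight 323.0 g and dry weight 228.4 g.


Using w = (m_wet - m_dry) / m_dry * 100
m_wet - m_dry = 323.0 - 228.4 = 94.6 g
w = 94.6 / 228.4 * 100
w = 41.42 %


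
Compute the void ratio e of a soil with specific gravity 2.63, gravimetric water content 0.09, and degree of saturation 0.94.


Using the relation e = Gs * w / S
e = 2.63 * 0.09 / 0.94
e = 0.2518


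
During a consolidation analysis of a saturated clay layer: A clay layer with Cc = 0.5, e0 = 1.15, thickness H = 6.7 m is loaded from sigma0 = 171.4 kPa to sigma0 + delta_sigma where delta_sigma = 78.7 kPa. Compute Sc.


Result: 0.2557 m

Derivation:
Using Sc = Cc * H / (1 + e0) * log10((sigma0 + delta_sigma) / sigma0)
Stress ratio = (171.4 + 78.7) / 171.4 = 1.45916
log10(1.45916) = 0.164103
Cc * H / (1 + e0) = 0.5 * 6.7 / (1 + 1.15) = 1.55814
Sc = 1.55814 * 0.164103
Sc = 0.2557 m


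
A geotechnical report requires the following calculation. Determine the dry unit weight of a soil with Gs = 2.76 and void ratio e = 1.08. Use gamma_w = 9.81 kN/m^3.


Result: 13.017 kN/m^3

Derivation:
Using gamma_d = Gs * gamma_w / (1 + e)
gamma_d = 2.76 * 9.81 / (1 + 1.08)
gamma_d = 2.76 * 9.81 / 2.08
gamma_d = 13.017 kN/m^3


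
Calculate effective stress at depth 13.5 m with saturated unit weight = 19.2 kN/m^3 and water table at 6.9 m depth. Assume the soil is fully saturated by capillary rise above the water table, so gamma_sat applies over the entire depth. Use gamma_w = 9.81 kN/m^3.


Total stress = gamma_sat * depth
sigma = 19.2 * 13.5 = 259.2 kPa
Pore water pressure u = gamma_w * (depth - d_wt)
u = 9.81 * (13.5 - 6.9) = 64.746 kPa
Effective stress = sigma - u
sigma' = 259.2 - 64.746 = 194.45 kPa


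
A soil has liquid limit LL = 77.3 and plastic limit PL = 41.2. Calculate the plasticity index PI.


Result: 36.1

Derivation:
Using PI = LL - PL
PI = 77.3 - 41.2
PI = 36.1


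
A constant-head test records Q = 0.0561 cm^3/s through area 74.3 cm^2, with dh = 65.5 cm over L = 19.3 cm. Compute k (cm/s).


Compute hydraulic gradient:
i = dh / L = 65.5 / 19.3 = 3.39378
Then apply Darcy's law:
k = Q / (A * i)
k = 0.0561 / (74.3 * 3.39378)
k = 0.0561 / 252.158
k = 0.000222 cm/s


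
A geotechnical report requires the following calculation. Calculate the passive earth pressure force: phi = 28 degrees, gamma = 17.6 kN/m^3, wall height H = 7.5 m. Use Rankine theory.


Compute passive earth pressure coefficient:
Kp = tan^2(45 + phi/2) = tan^2(59.0) = 2.769826
Compute passive force:
Pp = 0.5 * Kp * gamma * H^2
Pp = 0.5 * 2.769826 * 17.6 * 7.5^2
Pp = 1371.06 kN/m


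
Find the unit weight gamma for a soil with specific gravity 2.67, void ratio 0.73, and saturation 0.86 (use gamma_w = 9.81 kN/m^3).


Using gamma = gamma_w * (Gs + S*e) / (1 + e)
Numerator: Gs + S*e = 2.67 + 0.86*0.73 = 3.2978
Denominator: 1 + e = 1 + 0.73 = 1.73
gamma = 9.81 * 3.2978 / 1.73
gamma = 18.7 kN/m^3


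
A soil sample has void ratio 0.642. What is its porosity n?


Using the relation n = e / (1 + e)
n = 0.642 / (1 + 0.642)
n = 0.642 / 1.642
n = 0.391


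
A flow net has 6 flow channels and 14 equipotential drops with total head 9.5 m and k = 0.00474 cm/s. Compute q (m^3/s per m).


Convert k to m/s for unit consistency with H:
k = 0.00474 cm/s = 0.00474 / 100 m/s = 4.74e-05 m/s
Using q = k * H * Nf / Nd
Nf / Nd = 6 / 14 = 0.4286
q = 4.74e-05 * 9.5 * 0.4286
q = 0.000193 m^3/s per m


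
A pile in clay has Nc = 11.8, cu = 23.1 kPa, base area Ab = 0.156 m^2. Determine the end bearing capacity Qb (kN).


Result: 42.52 kN

Derivation:
Using Qb = Nc * cu * Ab
Qb = 11.8 * 23.1 * 0.156
Qb = 42.52 kN


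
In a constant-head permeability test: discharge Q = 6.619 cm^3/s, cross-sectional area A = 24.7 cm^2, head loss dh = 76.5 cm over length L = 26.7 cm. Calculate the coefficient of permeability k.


Compute hydraulic gradient:
i = dh / L = 76.5 / 26.7 = 2.86517
Then apply Darcy's law:
k = Q / (A * i)
k = 6.619 / (24.7 * 2.86517)
k = 6.619 / 70.7697
k = 0.093529 cm/s


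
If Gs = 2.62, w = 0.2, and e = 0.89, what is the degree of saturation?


Using S = Gs * w / e
S = 2.62 * 0.2 / 0.89
S = 0.5888


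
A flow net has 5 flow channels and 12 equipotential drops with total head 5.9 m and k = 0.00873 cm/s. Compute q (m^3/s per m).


Convert k to m/s for unit consistency with H:
k = 0.00873 cm/s = 0.00873 / 100 m/s = 8.73e-05 m/s
Using q = k * H * Nf / Nd
Nf / Nd = 5 / 12 = 0.4167
q = 8.73e-05 * 5.9 * 0.4167
q = 0.0002146 m^3/s per m


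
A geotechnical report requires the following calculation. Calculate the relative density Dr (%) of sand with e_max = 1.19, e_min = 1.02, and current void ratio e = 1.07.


Result: 70.59 %

Derivation:
Using Dr = (e_max - e) / (e_max - e_min) * 100
e_max - e = 1.19 - 1.07 = 0.12
e_max - e_min = 1.19 - 1.02 = 0.17
Dr = 0.12 / 0.17 * 100
Dr = 70.59 %


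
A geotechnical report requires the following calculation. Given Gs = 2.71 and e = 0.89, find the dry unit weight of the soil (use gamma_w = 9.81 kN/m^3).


Using gamma_d = Gs * gamma_w / (1 + e)
gamma_d = 2.71 * 9.81 / (1 + 0.89)
gamma_d = 2.71 * 9.81 / 1.89
gamma_d = 14.066 kN/m^3


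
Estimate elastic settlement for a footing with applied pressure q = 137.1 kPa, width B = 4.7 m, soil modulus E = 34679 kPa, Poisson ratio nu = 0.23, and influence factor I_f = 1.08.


Using Se = q * B * (1 - nu^2) * I_f / E
1 - nu^2 = 1 - 0.23^2 = 0.9471
Se = 137.1 * 4.7 * 0.9471 * 1.08 / 34679
Se = 0.019006 m
Convert to mm: Se = 0.019006 * 1000 = 19.006 mm


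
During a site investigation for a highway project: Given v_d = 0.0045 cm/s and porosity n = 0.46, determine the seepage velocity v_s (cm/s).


Using v_s = v_d / n
v_s = 0.0045 / 0.46
v_s = 0.00978 cm/s


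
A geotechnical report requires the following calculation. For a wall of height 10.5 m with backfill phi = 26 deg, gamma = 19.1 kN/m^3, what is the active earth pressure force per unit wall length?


Result: 411.11 kN/m

Derivation:
Compute active earth pressure coefficient:
Ka = tan^2(45 - phi/2) = tan^2(32.0) = 0.390462
Compute active force:
Pa = 0.5 * Ka * gamma * H^2
Pa = 0.5 * 0.390462 * 19.1 * 10.5^2
Pa = 411.11 kN/m


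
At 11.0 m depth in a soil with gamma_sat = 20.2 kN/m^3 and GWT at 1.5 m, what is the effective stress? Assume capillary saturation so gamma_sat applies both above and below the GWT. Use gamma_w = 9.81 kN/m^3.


Total stress = gamma_sat * depth
sigma = 20.2 * 11.0 = 222.2 kPa
Pore water pressure u = gamma_w * (depth - d_wt)
u = 9.81 * (11.0 - 1.5) = 93.195 kPa
Effective stress = sigma - u
sigma' = 222.2 - 93.195 = 129.01 kPa


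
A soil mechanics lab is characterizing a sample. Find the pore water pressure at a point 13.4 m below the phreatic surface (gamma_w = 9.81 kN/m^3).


Using u = gamma_w * h_w
u = 9.81 * 13.4
u = 131.45 kPa


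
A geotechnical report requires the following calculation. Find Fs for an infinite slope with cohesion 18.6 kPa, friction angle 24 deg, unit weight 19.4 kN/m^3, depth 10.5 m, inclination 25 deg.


Using Fs = c / (gamma*H*sin(beta)*cos(beta)) + tan(phi)/tan(beta)
Cohesion contribution = 18.6 / (19.4*10.5*sin(25)*cos(25))
Cohesion contribution = 0.238395
Friction contribution = tan(24)/tan(25) = 0.954796
Fs = 0.238395 + 0.954796
Fs = 1.193


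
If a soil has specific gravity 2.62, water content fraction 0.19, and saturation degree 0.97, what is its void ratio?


Using the relation e = Gs * w / S
e = 2.62 * 0.19 / 0.97
e = 0.5132


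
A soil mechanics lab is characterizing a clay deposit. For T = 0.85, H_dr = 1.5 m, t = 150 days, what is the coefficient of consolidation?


Using cv = T * H_dr^2 / t
H_dr^2 = 1.5^2 = 2.25
cv = 0.85 * 2.25 / 150
cv = 0.01275 m^2/day


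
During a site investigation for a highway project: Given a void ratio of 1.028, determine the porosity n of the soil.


Using the relation n = e / (1 + e)
n = 1.028 / (1 + 1.028)
n = 1.028 / 2.028
n = 0.5069


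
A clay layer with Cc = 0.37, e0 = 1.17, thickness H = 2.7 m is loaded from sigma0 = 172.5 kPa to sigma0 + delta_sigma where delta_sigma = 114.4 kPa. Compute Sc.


Using Sc = Cc * H / (1 + e0) * log10((sigma0 + delta_sigma) / sigma0)
Stress ratio = (172.5 + 114.4) / 172.5 = 1.66319
log10(1.66319) = 0.220941
Cc * H / (1 + e0) = 0.37 * 2.7 / (1 + 1.17) = 0.460369
Sc = 0.460369 * 0.220941
Sc = 0.1017 m


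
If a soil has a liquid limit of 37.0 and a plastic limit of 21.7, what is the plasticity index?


Using PI = LL - PL
PI = 37.0 - 21.7
PI = 15.3


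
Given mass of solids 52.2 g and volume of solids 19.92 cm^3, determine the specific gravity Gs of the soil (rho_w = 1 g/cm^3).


Using Gs = m_s / (V_s * rho_w)
Since rho_w = 1 g/cm^3:
Gs = 52.2 / 19.92
Gs = 2.62


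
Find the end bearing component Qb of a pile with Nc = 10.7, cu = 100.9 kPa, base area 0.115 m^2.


Using Qb = Nc * cu * Ab
Qb = 10.7 * 100.9 * 0.115
Qb = 124.16 kN


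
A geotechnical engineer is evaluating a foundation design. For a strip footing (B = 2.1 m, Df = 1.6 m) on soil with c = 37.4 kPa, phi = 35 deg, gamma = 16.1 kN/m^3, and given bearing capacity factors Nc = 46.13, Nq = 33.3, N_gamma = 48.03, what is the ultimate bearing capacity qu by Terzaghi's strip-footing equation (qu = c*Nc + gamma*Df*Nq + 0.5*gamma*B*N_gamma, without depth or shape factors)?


Compute qu = c*Nc + gamma*Df*Nq + 0.5*gamma*B*N_gamma
Term 1: 37.4 * 46.13 = 1725.262
Term 2: 16.1 * 1.6 * 33.3 = 857.808
Term 3: 0.5 * 16.1 * 2.1 * 48.03 = 811.94715
qu = 1725.262 + 857.808 + 811.94715
qu = 3395.02 kPa


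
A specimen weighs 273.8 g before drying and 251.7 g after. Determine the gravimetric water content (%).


Using w = (m_wet - m_dry) / m_dry * 100
m_wet - m_dry = 273.8 - 251.7 = 22.1 g
w = 22.1 / 251.7 * 100
w = 8.78 %


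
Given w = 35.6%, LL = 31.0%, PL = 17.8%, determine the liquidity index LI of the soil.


Result: 1.348

Derivation:
First compute the plasticity index:
PI = LL - PL = 31.0 - 17.8 = 13.2
Then compute the liquidity index:
LI = (w - PL) / PI
LI = (35.6 - 17.8) / 13.2
LI = 1.348


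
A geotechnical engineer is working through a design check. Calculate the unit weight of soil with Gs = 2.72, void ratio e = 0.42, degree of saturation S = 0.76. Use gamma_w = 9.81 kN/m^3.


Using gamma = gamma_w * (Gs + S*e) / (1 + e)
Numerator: Gs + S*e = 2.72 + 0.76*0.42 = 3.0392
Denominator: 1 + e = 1 + 0.42 = 1.42
gamma = 9.81 * 3.0392 / 1.42
gamma = 20.996 kN/m^3


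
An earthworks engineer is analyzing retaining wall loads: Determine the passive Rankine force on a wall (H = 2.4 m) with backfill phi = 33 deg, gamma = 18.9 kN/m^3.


Compute passive earth pressure coefficient:
Kp = tan^2(45 + phi/2) = tan^2(61.5) = 3.39212
Compute passive force:
Pp = 0.5 * Kp * gamma * H^2
Pp = 0.5 * 3.39212 * 18.9 * 2.4^2
Pp = 184.64 kN/m


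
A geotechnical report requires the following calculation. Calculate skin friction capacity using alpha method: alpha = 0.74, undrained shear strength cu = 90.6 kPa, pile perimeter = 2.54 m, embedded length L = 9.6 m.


Using Qs = alpha * cu * perimeter * L
Qs = 0.74 * 90.6 * 2.54 * 9.6
Qs = 1634.8 kN


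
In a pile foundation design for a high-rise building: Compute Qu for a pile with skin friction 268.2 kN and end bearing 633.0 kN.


Result: 901.2 kN

Derivation:
Using Qu = Qf + Qb
Qu = 268.2 + 633.0
Qu = 901.2 kN


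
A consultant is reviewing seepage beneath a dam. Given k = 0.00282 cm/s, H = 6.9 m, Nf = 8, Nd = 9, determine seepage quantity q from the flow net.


Result: 0.000173 m^3/s per m

Derivation:
Convert k to m/s for unit consistency with H:
k = 0.00282 cm/s = 0.00282 / 100 m/s = 2.82e-05 m/s
Using q = k * H * Nf / Nd
Nf / Nd = 8 / 9 = 0.8889
q = 2.82e-05 * 6.9 * 0.8889
q = 0.000173 m^3/s per m


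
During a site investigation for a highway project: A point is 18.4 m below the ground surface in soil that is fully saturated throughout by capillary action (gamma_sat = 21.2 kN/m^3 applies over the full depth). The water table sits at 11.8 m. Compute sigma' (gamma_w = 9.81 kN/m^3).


Total stress = gamma_sat * depth
sigma = 21.2 * 18.4 = 390.08 kPa
Pore water pressure u = gamma_w * (depth - d_wt)
u = 9.81 * (18.4 - 11.8) = 64.746 kPa
Effective stress = sigma - u
sigma' = 390.08 - 64.746 = 325.33 kPa


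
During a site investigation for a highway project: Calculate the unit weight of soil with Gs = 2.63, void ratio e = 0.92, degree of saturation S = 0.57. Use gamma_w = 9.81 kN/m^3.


Result: 16.117 kN/m^3

Derivation:
Using gamma = gamma_w * (Gs + S*e) / (1 + e)
Numerator: Gs + S*e = 2.63 + 0.57*0.92 = 3.1544
Denominator: 1 + e = 1 + 0.92 = 1.92
gamma = 9.81 * 3.1544 / 1.92
gamma = 16.117 kN/m^3


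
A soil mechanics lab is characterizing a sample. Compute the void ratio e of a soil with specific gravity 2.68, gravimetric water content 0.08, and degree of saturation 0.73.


Result: 0.2937

Derivation:
Using the relation e = Gs * w / S
e = 2.68 * 0.08 / 0.73
e = 0.2937


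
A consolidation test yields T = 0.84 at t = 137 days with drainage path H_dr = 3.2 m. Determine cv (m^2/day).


Result: 0.06279 m^2/day

Derivation:
Using cv = T * H_dr^2 / t
H_dr^2 = 3.2^2 = 10.24
cv = 0.84 * 10.24 / 137
cv = 0.06279 m^2/day


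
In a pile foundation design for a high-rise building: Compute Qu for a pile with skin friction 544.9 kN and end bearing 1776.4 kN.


Result: 2321.3 kN

Derivation:
Using Qu = Qf + Qb
Qu = 544.9 + 1776.4
Qu = 2321.3 kN


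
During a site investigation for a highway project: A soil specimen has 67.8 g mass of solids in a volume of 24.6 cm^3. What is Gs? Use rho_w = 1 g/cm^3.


Result: 2.756

Derivation:
Using Gs = m_s / (V_s * rho_w)
Since rho_w = 1 g/cm^3:
Gs = 67.8 / 24.6
Gs = 2.756


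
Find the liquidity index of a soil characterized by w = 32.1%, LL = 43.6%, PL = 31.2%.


First compute the plasticity index:
PI = LL - PL = 43.6 - 31.2 = 12.4
Then compute the liquidity index:
LI = (w - PL) / PI
LI = (32.1 - 31.2) / 12.4
LI = 0.073


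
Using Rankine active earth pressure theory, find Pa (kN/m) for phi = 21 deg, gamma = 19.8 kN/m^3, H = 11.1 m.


Result: 576.17 kN/m

Derivation:
Compute active earth pressure coefficient:
Ka = tan^2(45 - phi/2) = tan^2(34.5) = 0.472355
Compute active force:
Pa = 0.5 * Ka * gamma * H^2
Pa = 0.5 * 0.472355 * 19.8 * 11.1^2
Pa = 576.17 kN/m


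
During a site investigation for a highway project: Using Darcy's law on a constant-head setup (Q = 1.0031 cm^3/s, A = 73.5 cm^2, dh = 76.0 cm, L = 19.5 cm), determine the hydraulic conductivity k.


Compute hydraulic gradient:
i = dh / L = 76.0 / 19.5 = 3.89744
Then apply Darcy's law:
k = Q / (A * i)
k = 1.0031 / (73.5 * 3.89744)
k = 1.0031 / 286.462
k = 0.003502 cm/s


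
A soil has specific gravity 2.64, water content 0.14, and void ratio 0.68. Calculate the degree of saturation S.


Using S = Gs * w / e
S = 2.64 * 0.14 / 0.68
S = 0.5435


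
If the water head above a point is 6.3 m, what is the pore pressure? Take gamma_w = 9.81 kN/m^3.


Using u = gamma_w * h_w
u = 9.81 * 6.3
u = 61.8 kPa


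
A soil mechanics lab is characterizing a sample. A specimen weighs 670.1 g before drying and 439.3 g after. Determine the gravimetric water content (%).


Using w = (m_wet - m_dry) / m_dry * 100
m_wet - m_dry = 670.1 - 439.3 = 230.8 g
w = 230.8 / 439.3 * 100
w = 52.54 %


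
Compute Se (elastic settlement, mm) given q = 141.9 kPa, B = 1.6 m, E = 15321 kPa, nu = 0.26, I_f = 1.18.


Using Se = q * B * (1 - nu^2) * I_f / E
1 - nu^2 = 1 - 0.26^2 = 0.9324
Se = 141.9 * 1.6 * 0.9324 * 1.18 / 15321
Se = 0.016304 m
Convert to mm: Se = 0.016304 * 1000 = 16.304 mm


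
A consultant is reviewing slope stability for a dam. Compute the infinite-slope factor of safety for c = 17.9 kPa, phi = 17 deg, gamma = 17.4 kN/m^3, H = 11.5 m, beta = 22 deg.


Result: 1.014

Derivation:
Using Fs = c / (gamma*H*sin(beta)*cos(beta)) + tan(phi)/tan(beta)
Cohesion contribution = 17.9 / (17.4*11.5*sin(22)*cos(22))
Cohesion contribution = 0.257552
Friction contribution = tan(17)/tan(22) = 0.75671
Fs = 0.257552 + 0.75671
Fs = 1.014


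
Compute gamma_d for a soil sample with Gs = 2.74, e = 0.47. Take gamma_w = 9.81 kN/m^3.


Using gamma_d = Gs * gamma_w / (1 + e)
gamma_d = 2.74 * 9.81 / (1 + 0.47)
gamma_d = 2.74 * 9.81 / 1.47
gamma_d = 18.285 kN/m^3


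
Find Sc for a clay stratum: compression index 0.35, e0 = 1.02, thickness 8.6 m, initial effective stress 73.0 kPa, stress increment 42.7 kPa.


Using Sc = Cc * H / (1 + e0) * log10((sigma0 + delta_sigma) / sigma0)
Stress ratio = (73.0 + 42.7) / 73.0 = 1.58493
log10(1.58493) = 0.20001
Cc * H / (1 + e0) = 0.35 * 8.6 / (1 + 1.02) = 1.4901
Sc = 1.4901 * 0.20001
Sc = 0.298 m


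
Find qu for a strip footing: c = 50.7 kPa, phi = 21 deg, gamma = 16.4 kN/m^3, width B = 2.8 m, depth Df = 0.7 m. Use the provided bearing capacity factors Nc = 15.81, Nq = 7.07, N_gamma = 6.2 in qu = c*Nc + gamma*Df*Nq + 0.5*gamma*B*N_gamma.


Compute qu = c*Nc + gamma*Df*Nq + 0.5*gamma*B*N_gamma
Term 1: 50.7 * 15.81 = 801.567
Term 2: 16.4 * 0.7 * 7.07 = 81.1636
Term 3: 0.5 * 16.4 * 2.8 * 6.2 = 142.352
qu = 801.567 + 81.1636 + 142.352
qu = 1025.08 kPa


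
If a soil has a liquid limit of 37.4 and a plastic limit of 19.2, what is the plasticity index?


Using PI = LL - PL
PI = 37.4 - 19.2
PI = 18.2


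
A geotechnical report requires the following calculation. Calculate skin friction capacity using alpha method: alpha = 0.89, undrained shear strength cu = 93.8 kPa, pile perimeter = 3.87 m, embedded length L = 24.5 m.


Using Qs = alpha * cu * perimeter * L
Qs = 0.89 * 93.8 * 3.87 * 24.5
Qs = 7915.35 kN


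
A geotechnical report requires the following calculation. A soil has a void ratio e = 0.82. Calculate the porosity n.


Using the relation n = e / (1 + e)
n = 0.82 / (1 + 0.82)
n = 0.82 / 1.82
n = 0.4505


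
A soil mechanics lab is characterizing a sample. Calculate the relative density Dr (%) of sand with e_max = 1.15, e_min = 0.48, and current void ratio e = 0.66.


Using Dr = (e_max - e) / (e_max - e_min) * 100
e_max - e = 1.15 - 0.66 = 0.49
e_max - e_min = 1.15 - 0.48 = 0.67
Dr = 0.49 / 0.67 * 100
Dr = 73.13 %


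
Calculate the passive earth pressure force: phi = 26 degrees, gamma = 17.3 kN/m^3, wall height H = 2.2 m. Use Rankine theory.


Compute passive earth pressure coefficient:
Kp = tan^2(45 + phi/2) = tan^2(58.0) = 2.561071
Compute passive force:
Pp = 0.5 * Kp * gamma * H^2
Pp = 0.5 * 2.561071 * 17.3 * 2.2^2
Pp = 107.22 kN/m


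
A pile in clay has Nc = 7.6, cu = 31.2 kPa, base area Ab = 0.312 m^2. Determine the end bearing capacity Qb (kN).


Using Qb = Nc * cu * Ab
Qb = 7.6 * 31.2 * 0.312
Qb = 73.98 kN


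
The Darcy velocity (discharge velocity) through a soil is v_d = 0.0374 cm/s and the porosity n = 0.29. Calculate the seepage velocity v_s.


Using v_s = v_d / n
v_s = 0.0374 / 0.29
v_s = 0.12897 cm/s


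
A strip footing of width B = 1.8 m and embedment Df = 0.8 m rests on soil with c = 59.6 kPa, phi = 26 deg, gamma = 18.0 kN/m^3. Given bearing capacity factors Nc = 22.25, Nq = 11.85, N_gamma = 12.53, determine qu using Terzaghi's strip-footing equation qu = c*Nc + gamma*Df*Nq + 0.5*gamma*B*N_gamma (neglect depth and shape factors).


Compute qu = c*Nc + gamma*Df*Nq + 0.5*gamma*B*N_gamma
Term 1: 59.6 * 22.25 = 1326.1
Term 2: 18.0 * 0.8 * 11.85 = 170.64
Term 3: 0.5 * 18.0 * 1.8 * 12.53 = 202.986
qu = 1326.1 + 170.64 + 202.986
qu = 1699.73 kPa


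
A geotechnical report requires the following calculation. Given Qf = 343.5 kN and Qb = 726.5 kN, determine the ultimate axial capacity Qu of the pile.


Result: 1070.0 kN

Derivation:
Using Qu = Qf + Qb
Qu = 343.5 + 726.5
Qu = 1070.0 kN


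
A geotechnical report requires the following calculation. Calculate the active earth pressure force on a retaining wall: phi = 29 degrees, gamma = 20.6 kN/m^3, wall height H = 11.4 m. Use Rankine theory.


Compute active earth pressure coefficient:
Ka = tan^2(45 - phi/2) = tan^2(30.5) = 0.346974
Compute active force:
Pa = 0.5 * Ka * gamma * H^2
Pa = 0.5 * 0.346974 * 20.6 * 11.4^2
Pa = 464.46 kN/m


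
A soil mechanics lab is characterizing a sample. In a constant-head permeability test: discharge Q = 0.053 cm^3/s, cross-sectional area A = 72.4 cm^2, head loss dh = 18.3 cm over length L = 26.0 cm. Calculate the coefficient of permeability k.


Compute hydraulic gradient:
i = dh / L = 18.3 / 26.0 = 0.703846
Then apply Darcy's law:
k = Q / (A * i)
k = 0.053 / (72.4 * 0.703846)
k = 0.053 / 50.9585
k = 0.00104 cm/s


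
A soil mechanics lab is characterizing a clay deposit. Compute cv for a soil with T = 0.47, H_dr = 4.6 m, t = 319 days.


Result: 0.03118 m^2/day

Derivation:
Using cv = T * H_dr^2 / t
H_dr^2 = 4.6^2 = 21.16
cv = 0.47 * 21.16 / 319
cv = 0.03118 m^2/day


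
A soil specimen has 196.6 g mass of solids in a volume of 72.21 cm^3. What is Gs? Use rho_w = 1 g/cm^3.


Result: 2.723

Derivation:
Using Gs = m_s / (V_s * rho_w)
Since rho_w = 1 g/cm^3:
Gs = 196.6 / 72.21
Gs = 2.723


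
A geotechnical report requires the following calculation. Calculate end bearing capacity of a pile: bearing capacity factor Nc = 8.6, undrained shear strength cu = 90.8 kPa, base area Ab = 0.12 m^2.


Using Qb = Nc * cu * Ab
Qb = 8.6 * 90.8 * 0.12
Qb = 93.71 kN


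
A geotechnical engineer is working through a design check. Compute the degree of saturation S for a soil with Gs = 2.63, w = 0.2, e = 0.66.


Using S = Gs * w / e
S = 2.63 * 0.2 / 0.66
S = 0.797


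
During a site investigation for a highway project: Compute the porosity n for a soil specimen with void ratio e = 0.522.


Using the relation n = e / (1 + e)
n = 0.522 / (1 + 0.522)
n = 0.522 / 1.522
n = 0.343


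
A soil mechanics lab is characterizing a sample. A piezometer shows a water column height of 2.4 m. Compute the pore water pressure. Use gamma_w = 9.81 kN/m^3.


Result: 23.54 kPa

Derivation:
Using u = gamma_w * h_w
u = 9.81 * 2.4
u = 23.54 kPa


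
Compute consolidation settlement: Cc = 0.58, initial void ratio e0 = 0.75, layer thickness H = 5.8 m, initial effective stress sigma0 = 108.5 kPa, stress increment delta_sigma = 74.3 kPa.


Using Sc = Cc * H / (1 + e0) * log10((sigma0 + delta_sigma) / sigma0)
Stress ratio = (108.5 + 74.3) / 108.5 = 1.68479
log10(1.68479) = 0.226546
Cc * H / (1 + e0) = 0.58 * 5.8 / (1 + 0.75) = 1.92229
Sc = 1.92229 * 0.226546
Sc = 0.4355 m


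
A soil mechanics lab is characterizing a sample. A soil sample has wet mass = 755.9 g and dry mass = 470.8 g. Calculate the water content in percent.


Using w = (m_wet - m_dry) / m_dry * 100
m_wet - m_dry = 755.9 - 470.8 = 285.1 g
w = 285.1 / 470.8 * 100
w = 60.56 %


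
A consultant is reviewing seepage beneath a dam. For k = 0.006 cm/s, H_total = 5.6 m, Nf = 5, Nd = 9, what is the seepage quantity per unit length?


Result: 0.0001867 m^3/s per m

Derivation:
Convert k to m/s for unit consistency with H:
k = 0.006 cm/s = 0.006 / 100 m/s = 6e-05 m/s
Using q = k * H * Nf / Nd
Nf / Nd = 5 / 9 = 0.5556
q = 6e-05 * 5.6 * 0.5556
q = 0.0001867 m^3/s per m


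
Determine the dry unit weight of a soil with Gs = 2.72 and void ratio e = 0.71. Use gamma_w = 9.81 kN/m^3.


Result: 15.604 kN/m^3

Derivation:
Using gamma_d = Gs * gamma_w / (1 + e)
gamma_d = 2.72 * 9.81 / (1 + 0.71)
gamma_d = 2.72 * 9.81 / 1.71
gamma_d = 15.604 kN/m^3


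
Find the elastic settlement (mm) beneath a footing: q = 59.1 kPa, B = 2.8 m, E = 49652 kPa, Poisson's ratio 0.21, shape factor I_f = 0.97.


Using Se = q * B * (1 - nu^2) * I_f / E
1 - nu^2 = 1 - 0.21^2 = 0.9559
Se = 59.1 * 2.8 * 0.9559 * 0.97 / 49652
Se = 0.003090 m
Convert to mm: Se = 0.003090 * 1000 = 3.09 mm


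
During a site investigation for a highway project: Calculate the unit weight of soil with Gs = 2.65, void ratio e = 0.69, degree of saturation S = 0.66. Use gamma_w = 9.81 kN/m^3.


Using gamma = gamma_w * (Gs + S*e) / (1 + e)
Numerator: Gs + S*e = 2.65 + 0.66*0.69 = 3.1054
Denominator: 1 + e = 1 + 0.69 = 1.69
gamma = 9.81 * 3.1054 / 1.69
gamma = 18.026 kN/m^3


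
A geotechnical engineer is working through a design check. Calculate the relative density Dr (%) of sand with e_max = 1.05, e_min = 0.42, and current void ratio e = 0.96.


Result: 14.29 %

Derivation:
Using Dr = (e_max - e) / (e_max - e_min) * 100
e_max - e = 1.05 - 0.96 = 0.09
e_max - e_min = 1.05 - 0.42 = 0.63
Dr = 0.09 / 0.63 * 100
Dr = 14.29 %


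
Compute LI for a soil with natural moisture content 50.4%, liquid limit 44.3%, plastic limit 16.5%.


First compute the plasticity index:
PI = LL - PL = 44.3 - 16.5 = 27.8
Then compute the liquidity index:
LI = (w - PL) / PI
LI = (50.4 - 16.5) / 27.8
LI = 1.219


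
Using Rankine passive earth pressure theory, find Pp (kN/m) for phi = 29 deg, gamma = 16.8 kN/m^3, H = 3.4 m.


Compute passive earth pressure coefficient:
Kp = tan^2(45 + phi/2) = tan^2(59.5) = 2.88206
Compute passive force:
Pp = 0.5 * Kp * gamma * H^2
Pp = 0.5 * 2.88206 * 16.8 * 3.4^2
Pp = 279.86 kN/m


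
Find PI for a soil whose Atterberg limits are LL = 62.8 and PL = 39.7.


Result: 23.1

Derivation:
Using PI = LL - PL
PI = 62.8 - 39.7
PI = 23.1


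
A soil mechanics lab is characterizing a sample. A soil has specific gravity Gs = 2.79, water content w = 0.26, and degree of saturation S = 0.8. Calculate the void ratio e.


Using the relation e = Gs * w / S
e = 2.79 * 0.26 / 0.8
e = 0.9068


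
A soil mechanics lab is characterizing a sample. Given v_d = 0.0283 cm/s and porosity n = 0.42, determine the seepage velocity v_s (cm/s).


Result: 0.06738 cm/s

Derivation:
Using v_s = v_d / n
v_s = 0.0283 / 0.42
v_s = 0.06738 cm/s


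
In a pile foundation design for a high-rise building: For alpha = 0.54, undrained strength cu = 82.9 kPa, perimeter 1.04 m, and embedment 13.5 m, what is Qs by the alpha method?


Result: 628.51 kN

Derivation:
Using Qs = alpha * cu * perimeter * L
Qs = 0.54 * 82.9 * 1.04 * 13.5
Qs = 628.51 kN


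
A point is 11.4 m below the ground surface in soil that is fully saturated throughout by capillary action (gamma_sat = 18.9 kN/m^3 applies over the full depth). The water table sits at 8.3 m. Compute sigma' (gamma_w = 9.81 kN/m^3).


Total stress = gamma_sat * depth
sigma = 18.9 * 11.4 = 215.46 kPa
Pore water pressure u = gamma_w * (depth - d_wt)
u = 9.81 * (11.4 - 8.3) = 30.411 kPa
Effective stress = sigma - u
sigma' = 215.46 - 30.411 = 185.05 kPa


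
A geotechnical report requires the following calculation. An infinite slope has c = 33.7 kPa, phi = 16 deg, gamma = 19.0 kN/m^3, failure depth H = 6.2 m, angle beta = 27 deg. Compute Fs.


Result: 1.27

Derivation:
Using Fs = c / (gamma*H*sin(beta)*cos(beta)) + tan(phi)/tan(beta)
Cohesion contribution = 33.7 / (19.0*6.2*sin(27)*cos(27))
Cohesion contribution = 0.707224
Friction contribution = tan(16)/tan(27) = 0.56277
Fs = 0.707224 + 0.56277
Fs = 1.27


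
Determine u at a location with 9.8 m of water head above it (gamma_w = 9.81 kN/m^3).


Result: 96.14 kPa

Derivation:
Using u = gamma_w * h_w
u = 9.81 * 9.8
u = 96.14 kPa


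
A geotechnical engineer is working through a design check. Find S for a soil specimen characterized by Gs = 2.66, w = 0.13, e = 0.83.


Using S = Gs * w / e
S = 2.66 * 0.13 / 0.83
S = 0.4166


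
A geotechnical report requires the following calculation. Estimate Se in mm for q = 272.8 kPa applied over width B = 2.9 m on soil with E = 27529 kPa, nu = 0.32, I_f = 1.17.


Result: 30.18 mm

Derivation:
Using Se = q * B * (1 - nu^2) * I_f / E
1 - nu^2 = 1 - 0.32^2 = 0.8976
Se = 272.8 * 2.9 * 0.8976 * 1.17 / 27529
Se = 0.030180 m
Convert to mm: Se = 0.030180 * 1000 = 30.18 mm


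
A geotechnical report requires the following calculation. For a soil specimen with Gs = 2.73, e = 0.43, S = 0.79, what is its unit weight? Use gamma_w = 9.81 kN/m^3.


Using gamma = gamma_w * (Gs + S*e) / (1 + e)
Numerator: Gs + S*e = 2.73 + 0.79*0.43 = 3.0697
Denominator: 1 + e = 1 + 0.43 = 1.43
gamma = 9.81 * 3.0697 / 1.43
gamma = 21.059 kN/m^3


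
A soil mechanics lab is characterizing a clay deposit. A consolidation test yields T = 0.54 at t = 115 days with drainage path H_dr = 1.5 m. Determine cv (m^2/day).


Using cv = T * H_dr^2 / t
H_dr^2 = 1.5^2 = 2.25
cv = 0.54 * 2.25 / 115
cv = 0.01057 m^2/day


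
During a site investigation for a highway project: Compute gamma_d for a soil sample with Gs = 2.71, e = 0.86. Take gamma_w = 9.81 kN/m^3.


Result: 14.293 kN/m^3

Derivation:
Using gamma_d = Gs * gamma_w / (1 + e)
gamma_d = 2.71 * 9.81 / (1 + 0.86)
gamma_d = 2.71 * 9.81 / 1.86
gamma_d = 14.293 kN/m^3


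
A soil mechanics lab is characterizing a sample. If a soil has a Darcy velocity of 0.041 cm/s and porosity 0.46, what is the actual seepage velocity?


Using v_s = v_d / n
v_s = 0.041 / 0.46
v_s = 0.08913 cm/s


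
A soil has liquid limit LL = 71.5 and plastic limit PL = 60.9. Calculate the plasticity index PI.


Using PI = LL - PL
PI = 71.5 - 60.9
PI = 10.6


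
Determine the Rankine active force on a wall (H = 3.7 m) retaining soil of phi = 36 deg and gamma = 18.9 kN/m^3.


Compute active earth pressure coefficient:
Ka = tan^2(45 - phi/2) = tan^2(27.0) = 0.259616
Compute active force:
Pa = 0.5 * Ka * gamma * H^2
Pa = 0.5 * 0.259616 * 18.9 * 3.7^2
Pa = 33.59 kN/m


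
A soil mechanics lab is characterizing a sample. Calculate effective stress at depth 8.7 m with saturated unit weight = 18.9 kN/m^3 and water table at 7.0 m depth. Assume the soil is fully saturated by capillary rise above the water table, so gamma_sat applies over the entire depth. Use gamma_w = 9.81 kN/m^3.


Result: 147.75 kPa

Derivation:
Total stress = gamma_sat * depth
sigma = 18.9 * 8.7 = 164.43 kPa
Pore water pressure u = gamma_w * (depth - d_wt)
u = 9.81 * (8.7 - 7.0) = 16.677 kPa
Effective stress = sigma - u
sigma' = 164.43 - 16.677 = 147.75 kPa


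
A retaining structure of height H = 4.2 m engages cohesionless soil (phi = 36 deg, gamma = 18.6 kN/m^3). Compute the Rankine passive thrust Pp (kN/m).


Result: 631.9 kN/m

Derivation:
Compute passive earth pressure coefficient:
Kp = tan^2(45 + phi/2) = tan^2(63.0) = 3.85184
Compute passive force:
Pp = 0.5 * Kp * gamma * H^2
Pp = 0.5 * 3.85184 * 18.6 * 4.2^2
Pp = 631.9 kN/m


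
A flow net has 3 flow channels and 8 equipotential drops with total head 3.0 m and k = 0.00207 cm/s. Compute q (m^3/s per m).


Convert k to m/s for unit consistency with H:
k = 0.00207 cm/s = 0.00207 / 100 m/s = 2.07e-05 m/s
Using q = k * H * Nf / Nd
Nf / Nd = 3 / 8 = 0.375
q = 2.07e-05 * 3.0 * 0.375
q = 2.329e-05 m^3/s per m


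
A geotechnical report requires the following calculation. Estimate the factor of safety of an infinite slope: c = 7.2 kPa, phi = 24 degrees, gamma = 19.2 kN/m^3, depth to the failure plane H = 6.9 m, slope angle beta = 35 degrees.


Using Fs = c / (gamma*H*sin(beta)*cos(beta)) + tan(phi)/tan(beta)
Cohesion contribution = 7.2 / (19.2*6.9*sin(35)*cos(35))
Cohesion contribution = 0.115671
Friction contribution = tan(24)/tan(35) = 0.635852
Fs = 0.115671 + 0.635852
Fs = 0.752


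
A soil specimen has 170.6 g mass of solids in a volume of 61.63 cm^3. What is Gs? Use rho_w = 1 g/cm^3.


Result: 2.768

Derivation:
Using Gs = m_s / (V_s * rho_w)
Since rho_w = 1 g/cm^3:
Gs = 170.6 / 61.63
Gs = 2.768


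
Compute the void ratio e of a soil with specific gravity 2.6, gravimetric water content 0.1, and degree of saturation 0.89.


Using the relation e = Gs * w / S
e = 2.6 * 0.1 / 0.89
e = 0.2921


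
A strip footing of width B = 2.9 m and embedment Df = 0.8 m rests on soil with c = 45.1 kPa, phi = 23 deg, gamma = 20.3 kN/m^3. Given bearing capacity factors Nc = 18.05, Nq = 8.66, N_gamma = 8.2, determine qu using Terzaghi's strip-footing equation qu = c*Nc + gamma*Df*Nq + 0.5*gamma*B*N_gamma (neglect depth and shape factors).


Compute qu = c*Nc + gamma*Df*Nq + 0.5*gamma*B*N_gamma
Term 1: 45.1 * 18.05 = 814.055
Term 2: 20.3 * 0.8 * 8.66 = 140.6384
Term 3: 0.5 * 20.3 * 2.9 * 8.2 = 241.367
qu = 814.055 + 140.6384 + 241.367
qu = 1196.06 kPa


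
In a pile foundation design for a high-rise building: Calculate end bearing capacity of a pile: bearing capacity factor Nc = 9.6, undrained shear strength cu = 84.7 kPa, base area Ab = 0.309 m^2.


Using Qb = Nc * cu * Ab
Qb = 9.6 * 84.7 * 0.309
Qb = 251.25 kN


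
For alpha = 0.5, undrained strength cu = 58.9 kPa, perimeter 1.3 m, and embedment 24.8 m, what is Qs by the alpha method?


Result: 949.47 kN

Derivation:
Using Qs = alpha * cu * perimeter * L
Qs = 0.5 * 58.9 * 1.3 * 24.8
Qs = 949.47 kN


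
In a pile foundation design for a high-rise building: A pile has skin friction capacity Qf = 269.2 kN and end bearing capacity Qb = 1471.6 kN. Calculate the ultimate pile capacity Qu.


Using Qu = Qf + Qb
Qu = 269.2 + 1471.6
Qu = 1740.8 kN


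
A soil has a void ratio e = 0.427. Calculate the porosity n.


Using the relation n = e / (1 + e)
n = 0.427 / (1 + 0.427)
n = 0.427 / 1.427
n = 0.2992


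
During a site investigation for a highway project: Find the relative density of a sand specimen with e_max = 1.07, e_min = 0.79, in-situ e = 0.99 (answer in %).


Using Dr = (e_max - e) / (e_max - e_min) * 100
e_max - e = 1.07 - 0.99 = 0.08
e_max - e_min = 1.07 - 0.79 = 0.28
Dr = 0.08 / 0.28 * 100
Dr = 28.57 %


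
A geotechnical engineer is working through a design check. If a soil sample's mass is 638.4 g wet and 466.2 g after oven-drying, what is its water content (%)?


Using w = (m_wet - m_dry) / m_dry * 100
m_wet - m_dry = 638.4 - 466.2 = 172.2 g
w = 172.2 / 466.2 * 100
w = 36.94 %


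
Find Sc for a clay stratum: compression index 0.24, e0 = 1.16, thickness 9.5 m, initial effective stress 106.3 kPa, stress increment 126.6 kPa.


Result: 0.3596 m

Derivation:
Using Sc = Cc * H / (1 + e0) * log10((sigma0 + delta_sigma) / sigma0)
Stress ratio = (106.3 + 126.6) / 106.3 = 2.19097
log10(2.19097) = 0.340636
Cc * H / (1 + e0) = 0.24 * 9.5 / (1 + 1.16) = 1.05556
Sc = 1.05556 * 0.340636
Sc = 0.3596 m


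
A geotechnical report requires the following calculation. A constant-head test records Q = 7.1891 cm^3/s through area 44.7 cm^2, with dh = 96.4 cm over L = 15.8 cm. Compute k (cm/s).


Compute hydraulic gradient:
i = dh / L = 96.4 / 15.8 = 6.10127
Then apply Darcy's law:
k = Q / (A * i)
k = 7.1891 / (44.7 * 6.10127)
k = 7.1891 / 272.727
k = 0.02636 cm/s


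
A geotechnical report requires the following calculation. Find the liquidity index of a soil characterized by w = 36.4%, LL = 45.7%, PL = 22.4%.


Result: 0.601

Derivation:
First compute the plasticity index:
PI = LL - PL = 45.7 - 22.4 = 23.3
Then compute the liquidity index:
LI = (w - PL) / PI
LI = (36.4 - 22.4) / 23.3
LI = 0.601


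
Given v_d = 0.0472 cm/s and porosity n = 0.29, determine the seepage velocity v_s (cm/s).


Result: 0.16276 cm/s

Derivation:
Using v_s = v_d / n
v_s = 0.0472 / 0.29
v_s = 0.16276 cm/s


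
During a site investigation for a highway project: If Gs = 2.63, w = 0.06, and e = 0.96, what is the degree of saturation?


Result: 0.1644

Derivation:
Using S = Gs * w / e
S = 2.63 * 0.06 / 0.96
S = 0.1644


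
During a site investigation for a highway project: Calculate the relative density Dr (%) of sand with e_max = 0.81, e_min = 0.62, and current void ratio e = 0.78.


Result: 15.79 %

Derivation:
Using Dr = (e_max - e) / (e_max - e_min) * 100
e_max - e = 0.81 - 0.78 = 0.03
e_max - e_min = 0.81 - 0.62 = 0.19
Dr = 0.03 / 0.19 * 100
Dr = 15.79 %


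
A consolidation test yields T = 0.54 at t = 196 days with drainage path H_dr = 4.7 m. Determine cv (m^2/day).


Result: 0.06086 m^2/day

Derivation:
Using cv = T * H_dr^2 / t
H_dr^2 = 4.7^2 = 22.09
cv = 0.54 * 22.09 / 196
cv = 0.06086 m^2/day
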